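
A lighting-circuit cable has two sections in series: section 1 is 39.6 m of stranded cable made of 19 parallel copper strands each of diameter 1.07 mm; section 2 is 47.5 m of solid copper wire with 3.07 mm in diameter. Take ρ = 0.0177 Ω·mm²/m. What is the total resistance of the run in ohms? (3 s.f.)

0.155 Ω

ρ = 0.0177 Ω·mm²/m = 1.77×10^-8 Ω·m
Section 1: A_strand = π(5.3500e-04)² = 8.992e-07 m²; R₁ = ρL/(N·A_s) = (1.77×10^-8)(39.6)/(19×8.992e-07) = 0.04103 Ω
Section 2: A = π(d/2)² = π(1.5350e-03 m)² = 7.402e-06 m²
R₂ = (1.77×10^-8)(47.5)/(7.402e-06) = 0.1136 Ω
R = R₁ + R₂ = 0.155 Ω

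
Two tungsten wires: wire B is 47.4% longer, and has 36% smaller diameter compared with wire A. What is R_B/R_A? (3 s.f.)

3.60

R ∝ L/d², so R_B/R_A = (1 + 47.4/100) × (1 − 36/100)⁻²
= 1.474 × 2.441 = 3.60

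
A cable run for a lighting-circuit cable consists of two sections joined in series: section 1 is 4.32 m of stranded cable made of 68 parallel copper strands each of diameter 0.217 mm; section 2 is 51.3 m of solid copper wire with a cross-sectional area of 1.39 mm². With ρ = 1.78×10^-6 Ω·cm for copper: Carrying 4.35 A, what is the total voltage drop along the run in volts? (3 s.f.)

ρ = 1.78×10^-6 Ω·cm = 1.78×10^-8 Ω·m
Section 1: A_strand = π(1.0850e-04)² = 3.698e-08 m²; R₁ = ρL/(N·A_s) = (1.78×10^-8)(4.32)/(68×3.698e-08) = 0.03058 Ω
Section 2: A = 1.39 mm² = 1.390e-06 m²
R₂ = (1.78×10^-8)(51.3)/(1.390e-06) = 0.6569 Ω
R = R₁ + R₂ = 0.6875 Ω
V = IR = 4.35 × 0.6875 = 2.99 V

2.99 V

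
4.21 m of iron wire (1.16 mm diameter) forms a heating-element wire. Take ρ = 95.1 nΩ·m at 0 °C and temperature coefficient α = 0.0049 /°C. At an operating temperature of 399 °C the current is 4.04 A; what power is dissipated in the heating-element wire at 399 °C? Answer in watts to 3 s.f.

18.3 W

ρ = 95.1 nΩ·m = 9.51×10^-8 Ω·m
A = π(d/2)² = π(5.8000e-04 m)² = 1.057e-06 m²
R₍0₎ = ρL/A = (9.51×10^-8)(4.21)/(1.057e-06) = 0.3788 Ω
R₍399₎ = R₍0₎(1 + αΔT) = 0.3788 × (1 + 0.0049×399) = 1.12 Ω
P = I²R = (4.04)² × 1.12 = 18.3 W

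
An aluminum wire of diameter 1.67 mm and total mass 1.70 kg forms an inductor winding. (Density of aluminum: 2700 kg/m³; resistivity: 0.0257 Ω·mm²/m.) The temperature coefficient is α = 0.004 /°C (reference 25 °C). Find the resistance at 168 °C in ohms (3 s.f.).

ρ = 0.0257 Ω·mm²/m = 2.57×10^-8 Ω·m
A = π(d/2)² = π(8.3500e-04 m)² = 2.1904e-06 m²
L = m/(density·A) = 1.7/(2700×2.1904e-06) = 287.5 m
R = ρL/A = (2.57×10^-8)(287.5)/(2.1904e-06) = 3.373 Ω
R(168 °C) = 3.373 × (1 + 0.004×143) = 5.30 Ω

5.30 Ω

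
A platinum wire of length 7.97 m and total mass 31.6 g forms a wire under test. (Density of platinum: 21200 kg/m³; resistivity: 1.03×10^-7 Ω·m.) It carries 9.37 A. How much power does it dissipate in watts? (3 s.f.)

A = m/(density·L) = 0.0316/(21200×7.97) = 1.8702e-07 m²
R = ρL/A = (1.03×10^-7)(7.97)/(1.8702e-07) = 4.389 Ω
P = I²R = (9.37)² × 4.389 = 385 W

385 W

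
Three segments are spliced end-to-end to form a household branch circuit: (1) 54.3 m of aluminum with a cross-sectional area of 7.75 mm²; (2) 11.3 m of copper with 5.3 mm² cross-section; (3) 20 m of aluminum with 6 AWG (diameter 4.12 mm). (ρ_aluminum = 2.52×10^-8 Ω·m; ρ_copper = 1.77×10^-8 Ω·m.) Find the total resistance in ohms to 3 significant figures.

Seg 1: A = 7.75 mm² = 7.750e-06 m²
R_1 = (2.52×10^-8)(54.3)/(7.750e-06) = 0.1766 Ω
Seg 2: A = 5.3 mm² = 5.300e-06 m²
R_2 = (1.77×10^-8)(11.3)/(5.300e-06) = 0.03774 Ω
Seg 3: A = π(4.12/2 mm)² = π(2.0600e-03 m)² = 1.333e-05 m²
R_3 = (2.52×10^-8)(20)/(1.333e-05) = 0.0378 Ω
R_total = R_1 + R_2 + R_3 = 0.252 Ω

0.252 Ω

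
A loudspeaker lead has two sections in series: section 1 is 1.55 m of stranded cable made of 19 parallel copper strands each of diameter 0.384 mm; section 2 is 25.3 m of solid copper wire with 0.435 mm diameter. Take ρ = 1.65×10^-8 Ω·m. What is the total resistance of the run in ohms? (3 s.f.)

2.82 Ω

Section 1: A_strand = π(1.9200e-04)² = 1.158e-07 m²; R₁ = ρL/(N·A_s) = (1.65×10^-8)(1.55)/(19×1.158e-07) = 0.01162 Ω
Section 2: A = π(d/2)² = π(2.1750e-04 m)² = 1.486e-07 m²
R₂ = (1.65×10^-8)(25.3)/(1.486e-07) = 2.809 Ω
R = R₁ + R₂ = 2.82 Ω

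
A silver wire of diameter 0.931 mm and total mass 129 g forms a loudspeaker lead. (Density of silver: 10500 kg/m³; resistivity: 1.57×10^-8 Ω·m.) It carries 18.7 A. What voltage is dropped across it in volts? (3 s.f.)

7.78 V

A = π(d/2)² = π(4.6550e-04 m)² = 6.8075e-07 m²
L = m/(density·A) = 0.129/(10500×6.8075e-07) = 18.05 m
R = ρL/A = (1.57×10^-8)(18.05)/(6.8075e-07) = 0.4162 Ω
V = IR = 18.7 × 0.4162 = 7.78 V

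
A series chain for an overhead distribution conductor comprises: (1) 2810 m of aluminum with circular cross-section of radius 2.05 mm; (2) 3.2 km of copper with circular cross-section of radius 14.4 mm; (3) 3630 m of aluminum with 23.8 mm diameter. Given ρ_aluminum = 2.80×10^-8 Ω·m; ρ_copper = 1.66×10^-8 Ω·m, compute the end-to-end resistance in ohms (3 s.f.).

6.27 Ω

Seg 1: A = πr² = π(2.0500e-03 m)² = 1.320e-05 m²
R_1 = (2.80×10^-8)(2810)/(1.320e-05) = 5.959 Ω
Seg 2: A = πr² = π(1.4400e-02 m)² = 6.514e-04 m²
R_2 = (1.66×10^-8)(3200)/(6.514e-04) = 0.08154 Ω
Seg 3: A = π(d/2)² = π(1.1900e-02 m)² = 4.449e-04 m²
R_3 = (2.80×10^-8)(3630)/(4.449e-04) = 0.2285 Ω
R_total = R_1 + R_2 + R_3 = 6.27 Ω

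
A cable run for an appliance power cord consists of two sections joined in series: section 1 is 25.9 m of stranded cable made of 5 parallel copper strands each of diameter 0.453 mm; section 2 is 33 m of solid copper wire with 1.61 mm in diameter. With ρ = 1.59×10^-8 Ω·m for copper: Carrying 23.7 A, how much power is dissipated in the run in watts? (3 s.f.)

Section 1: A_strand = π(2.2650e-04)² = 1.612e-07 m²; R₁ = ρL/(N·A_s) = (1.59×10^-8)(25.9)/(5×1.612e-07) = 0.511 Ω
Section 2: A = π(d/2)² = π(8.0500e-04 m)² = 2.036e-06 m²
R₂ = (1.59×10^-8)(33)/(2.036e-06) = 0.2577 Ω
R = R₁ + R₂ = 0.7688 Ω
P = I²R = (23.7)² × 0.7688 = 432 W

432 W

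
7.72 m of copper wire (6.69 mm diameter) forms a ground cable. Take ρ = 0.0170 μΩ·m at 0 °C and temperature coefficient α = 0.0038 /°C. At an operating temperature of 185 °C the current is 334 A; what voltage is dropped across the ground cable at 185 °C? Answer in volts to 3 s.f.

ρ = 0.0170 μΩ·m = 1.70×10^-8 Ω·m
A = π(d/2)² = π(3.3450e-03 m)² = 3.515e-05 m²
R₍0₎ = ρL/A = (1.70×10^-8)(7.72)/(3.515e-05) = 0.003734 Ω
R₍185₎ = R₍0₎(1 + αΔT) = 0.003734 × (1 + 0.0038×185) = 0.006358 Ω
V = IR = 334 × 0.006358 = 2.12 V

2.12 V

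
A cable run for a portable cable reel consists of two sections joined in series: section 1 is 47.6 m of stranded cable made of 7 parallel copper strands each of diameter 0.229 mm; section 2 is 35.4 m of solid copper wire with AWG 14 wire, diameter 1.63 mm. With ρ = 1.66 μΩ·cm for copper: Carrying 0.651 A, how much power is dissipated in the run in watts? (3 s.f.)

ρ = 1.66 μΩ·cm = 1.66×10^-8 Ω·m
Section 1: A_strand = π(1.1450e-04)² = 4.119e-08 m²; R₁ = ρL/(N·A_s) = (1.66×10^-8)(47.6)/(7×4.119e-08) = 2.741 Ω
Section 2: A = π(1.63/2 mm)² = π(8.1500e-04 m)² = 2.087e-06 m²
R₂ = (1.66×10^-8)(35.4)/(2.087e-06) = 0.2816 Ω
R = R₁ + R₂ = 3.022 Ω
P = I²R = (0.651)² × 3.022 = 1.28 W

1.28 W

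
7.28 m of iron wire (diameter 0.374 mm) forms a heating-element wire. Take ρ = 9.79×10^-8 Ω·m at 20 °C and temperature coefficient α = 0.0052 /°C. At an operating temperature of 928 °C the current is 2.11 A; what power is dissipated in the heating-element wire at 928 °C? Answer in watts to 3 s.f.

A = π(d/2)² = π(1.8700e-04 m)² = 1.099e-07 m²
R₍20₎ = ρL/A = (9.79×10^-8)(7.28)/(1.099e-07) = 6.488 Ω
R₍928₎ = R₍20₎(1 + αΔT) = 6.488 × (1 + 0.0052×908) = 37.12 Ω
P = I²R = (2.11)² × 37.12 = 165 W

165 W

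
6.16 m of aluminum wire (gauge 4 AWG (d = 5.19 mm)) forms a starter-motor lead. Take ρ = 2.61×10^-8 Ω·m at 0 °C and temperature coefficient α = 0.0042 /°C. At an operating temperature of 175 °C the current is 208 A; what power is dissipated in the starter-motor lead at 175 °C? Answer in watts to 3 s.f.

570 W

A = π(5.19/2 mm)² = π(2.5950e-03 m)² = 2.116e-05 m²
R₍0₎ = ρL/A = (2.61×10^-8)(6.16)/(2.116e-05) = 0.0076 Ω
R₍175₎ = R₍0₎(1 + αΔT) = 0.0076 × (1 + 0.0042×175) = 0.01319 Ω
P = I²R = (208)² × 0.01319 = 570 W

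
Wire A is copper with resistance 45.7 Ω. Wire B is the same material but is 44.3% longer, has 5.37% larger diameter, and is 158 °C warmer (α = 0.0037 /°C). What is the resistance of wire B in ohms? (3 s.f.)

R ∝ ρL/d² with ρ ∝ (1+αΔT), so R_B/R_A = (1 + 44.3/100) × (1 + 5.37/100)⁻² × (1 + 0.0037×158)
= 1.443 × 0.9007 × 1.585 = 2.059
R_B = 2.059 × 45.7 = 94.1 Ω

94.1 Ω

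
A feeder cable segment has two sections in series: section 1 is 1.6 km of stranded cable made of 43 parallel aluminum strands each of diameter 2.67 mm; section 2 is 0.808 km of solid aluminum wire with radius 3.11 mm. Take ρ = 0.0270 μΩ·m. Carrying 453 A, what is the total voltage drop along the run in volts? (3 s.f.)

ρ = 0.0270 μΩ·m = 2.70×10^-8 Ω·m
Section 1: A_strand = π(1.3350e-03)² = 5.599e-06 m²; R₁ = ρL/(N·A_s) = (2.70×10^-8)(1600)/(43×5.599e-06) = 0.1794 Ω
Section 2: A = πr² = π(3.1100e-03 m)² = 3.039e-05 m²
R₂ = (2.70×10^-8)(808)/(3.039e-05) = 0.718 Ω
R = R₁ + R₂ = 0.8974 Ω
V = IR = 453 × 0.8974 = 407 V

407 V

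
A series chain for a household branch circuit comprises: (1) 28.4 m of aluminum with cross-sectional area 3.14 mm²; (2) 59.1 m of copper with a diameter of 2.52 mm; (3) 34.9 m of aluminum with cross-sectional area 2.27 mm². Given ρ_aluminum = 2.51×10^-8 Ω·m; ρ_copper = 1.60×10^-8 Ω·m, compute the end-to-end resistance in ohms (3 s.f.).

0.803 Ω

Seg 1: A = 3.14 mm² = 3.140e-06 m²
R_1 = (2.51×10^-8)(28.4)/(3.140e-06) = 0.227 Ω
Seg 2: A = π(d/2)² = π(1.2600e-03 m)² = 4.988e-06 m²
R_2 = (1.60×10^-8)(59.1)/(4.988e-06) = 0.1896 Ω
Seg 3: A = 2.27 mm² = 2.270e-06 m²
R_3 = (2.51×10^-8)(34.9)/(2.270e-06) = 0.3859 Ω
R_total = R_1 + R_2 + R_3 = 0.803 Ω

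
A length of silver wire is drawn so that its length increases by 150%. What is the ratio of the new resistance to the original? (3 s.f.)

6.25

k = 1 + 150/100 = 2.5; volume constant ⇒ A' = A/k, so R' = k²R.
Factor = 6.25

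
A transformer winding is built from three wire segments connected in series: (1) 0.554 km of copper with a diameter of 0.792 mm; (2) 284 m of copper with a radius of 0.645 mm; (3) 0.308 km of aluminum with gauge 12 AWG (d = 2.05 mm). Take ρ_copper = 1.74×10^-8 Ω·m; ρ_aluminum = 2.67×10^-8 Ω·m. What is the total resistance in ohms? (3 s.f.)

25.8 Ω

Seg 1: A = π(d/2)² = π(3.9600e-04 m)² = 4.927e-07 m²
R_1 = (1.74×10^-8)(554)/(4.927e-07) = 19.57 Ω
Seg 2: A = πr² = π(6.4500e-04 m)² = 1.307e-06 m²
R_2 = (1.74×10^-8)(284)/(1.307e-06) = 3.781 Ω
Seg 3: A = π(2.05/2 mm)² = π(1.0250e-03 m)² = 3.301e-06 m²
R_3 = (2.67×10^-8)(308)/(3.301e-06) = 2.492 Ω
R_total = R_1 + R_2 + R_3 = 25.8 Ω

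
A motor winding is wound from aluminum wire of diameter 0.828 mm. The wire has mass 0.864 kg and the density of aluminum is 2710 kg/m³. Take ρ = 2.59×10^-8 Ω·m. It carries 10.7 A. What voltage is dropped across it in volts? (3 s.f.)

A = π(d/2)² = π(4.1400e-04 m)² = 5.3846e-07 m²
L = m/(density·A) = 0.864/(2710×5.3846e-07) = 592.1 m
R = ρL/A = (2.59×10^-8)(592.1)/(5.3846e-07) = 28.48 Ω
V = IR = 10.7 × 28.48 = 305 V

305 V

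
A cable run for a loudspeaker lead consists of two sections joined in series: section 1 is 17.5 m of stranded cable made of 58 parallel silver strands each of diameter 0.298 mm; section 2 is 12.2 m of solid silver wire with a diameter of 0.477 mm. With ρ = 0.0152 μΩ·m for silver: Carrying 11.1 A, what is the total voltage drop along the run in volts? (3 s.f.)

ρ = 0.0152 μΩ·m = 1.52×10^-8 Ω·m
Section 1: A_strand = π(1.4900e-04)² = 6.975e-08 m²; R₁ = ρL/(N·A_s) = (1.52×10^-8)(17.5)/(58×6.975e-08) = 0.06576 Ω
Section 2: A = π(d/2)² = π(2.3850e-04 m)² = 1.787e-07 m²
R₂ = (1.52×10^-8)(12.2)/(1.787e-07) = 1.038 Ω
R = R₁ + R₂ = 1.103 Ω
V = IR = 11.1 × 1.103 = 12.2 V

12.2 V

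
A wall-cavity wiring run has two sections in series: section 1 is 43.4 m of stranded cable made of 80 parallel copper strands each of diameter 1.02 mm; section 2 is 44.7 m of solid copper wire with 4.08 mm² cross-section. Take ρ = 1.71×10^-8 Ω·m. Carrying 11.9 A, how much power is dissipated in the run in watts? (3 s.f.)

28.1 W

Section 1: A_strand = π(5.1000e-04)² = 8.171e-07 m²; R₁ = ρL/(N·A_s) = (1.71×10^-8)(43.4)/(80×8.171e-07) = 0.01135 Ω
Section 2: A = 4.08 mm² = 4.080e-06 m²
R₂ = (1.71×10^-8)(44.7)/(4.080e-06) = 0.1873 Ω
R = R₁ + R₂ = 0.1987 Ω
P = I²R = (11.9)² × 0.1987 = 28.1 W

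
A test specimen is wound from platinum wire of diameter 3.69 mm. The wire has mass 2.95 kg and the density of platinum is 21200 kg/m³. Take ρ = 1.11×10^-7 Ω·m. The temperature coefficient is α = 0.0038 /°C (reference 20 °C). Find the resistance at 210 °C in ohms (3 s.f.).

0.233 Ω

A = π(d/2)² = π(1.8450e-03 m)² = 1.0694e-05 m²
L = m/(density·A) = 2.95/(21200×1.0694e-05) = 13.01 m
R = ρL/A = (1.11×10^-7)(13.01)/(1.0694e-05) = 0.1351 Ω
R(210 °C) = 0.1351 × (1 + 0.0038×190) = 0.233 Ω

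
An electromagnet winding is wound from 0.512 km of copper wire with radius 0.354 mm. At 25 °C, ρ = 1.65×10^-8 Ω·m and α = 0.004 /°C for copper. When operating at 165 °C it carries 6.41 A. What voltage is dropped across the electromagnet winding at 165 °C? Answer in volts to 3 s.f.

A = πr² = π(3.5400e-04 m)² = 3.937e-07 m²
R₍25₎ = ρL/A = (1.65×10^-8)(512)/(3.937e-07) = 21.46 Ω
R₍165₎ = R₍25₎(1 + αΔT) = 21.46 × (1 + 0.004×140) = 33.48 Ω
V = IR = 6.41 × 33.48 = 215 V

215 V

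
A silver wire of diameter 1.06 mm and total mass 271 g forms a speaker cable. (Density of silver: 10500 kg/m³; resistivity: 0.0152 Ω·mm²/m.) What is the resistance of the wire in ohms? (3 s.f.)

ρ = 0.0152 Ω·mm²/m = 1.52×10^-8 Ω·m
A = π(d/2)² = π(5.3000e-04 m)² = 8.8247e-07 m²
L = m/(density·A) = 0.271/(10500×8.8247e-07) = 29.25 m
R = ρL/A = (1.52×10^-8)(29.25)/(8.8247e-07) = 0.504 Ω

0.504 Ω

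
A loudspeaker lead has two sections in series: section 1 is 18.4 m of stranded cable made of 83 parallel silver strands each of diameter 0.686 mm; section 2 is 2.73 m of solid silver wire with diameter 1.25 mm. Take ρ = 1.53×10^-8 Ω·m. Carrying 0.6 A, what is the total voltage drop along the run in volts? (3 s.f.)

0.0259 V

Section 1: A_strand = π(3.4300e-04)² = 3.696e-07 m²; R₁ = ρL/(N·A_s) = (1.53×10^-8)(18.4)/(83×3.696e-07) = 0.009177 Ω
Section 2: A = π(d/2)² = π(6.2500e-04 m)² = 1.227e-06 m²
R₂ = (1.53×10^-8)(2.73)/(1.227e-06) = 0.03404 Ω
R = R₁ + R₂ = 0.04321 Ω
V = IR = 0.6 × 0.04321 = 0.0259 V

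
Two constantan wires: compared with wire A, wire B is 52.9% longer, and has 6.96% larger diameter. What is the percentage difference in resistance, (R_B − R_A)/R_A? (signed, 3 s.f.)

R ∝ L/d², so R_B/R_A = (1 + 52.9/100) × (1 + 6.96/100)⁻²
= 1.529 × 0.8741 = 1.337
(R_B − R_A)/R_A = 1.337 − 1 = 33.6%

33.6%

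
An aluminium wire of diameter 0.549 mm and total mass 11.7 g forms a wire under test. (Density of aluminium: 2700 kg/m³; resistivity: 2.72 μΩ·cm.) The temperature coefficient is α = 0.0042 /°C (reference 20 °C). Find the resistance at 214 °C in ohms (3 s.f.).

3.82 Ω

ρ = 2.72 μΩ·cm = 2.72×10^-8 Ω·m
A = π(d/2)² = π(2.7450e-04 m)² = 2.3672e-07 m²
L = m/(density·A) = 0.0117/(2700×2.3672e-07) = 18.31 m
R = ρL/A = (2.72×10^-8)(18.31)/(2.3672e-07) = 2.103 Ω
R(214 °C) = 2.103 × (1 + 0.0042×194) = 3.82 Ω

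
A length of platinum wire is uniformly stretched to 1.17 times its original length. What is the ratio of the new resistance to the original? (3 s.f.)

1.37

Volume constant ⇒ A' = A/k with k = 1.17. R' = ρ(kL)/(A/k) = k²R.
Factor = 1.37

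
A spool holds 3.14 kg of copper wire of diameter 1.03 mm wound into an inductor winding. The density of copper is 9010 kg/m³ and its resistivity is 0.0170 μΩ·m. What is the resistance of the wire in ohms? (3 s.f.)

ρ = 0.0170 μΩ·m = 1.70×10^-8 Ω·m
A = π(d/2)² = π(5.1500e-04 m)² = 8.3323e-07 m²
L = m/(density·A) = 3.14/(9010×8.3323e-07) = 418.3 m
R = ρL/A = (1.70×10^-8)(418.3)/(8.3323e-07) = 8.53 Ω

8.53 Ω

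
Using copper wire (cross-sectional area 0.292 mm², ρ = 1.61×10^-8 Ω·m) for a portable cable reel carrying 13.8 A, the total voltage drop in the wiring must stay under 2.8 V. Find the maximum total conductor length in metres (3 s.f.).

A = 0.292 mm² = 2.920e-07 m²
L_max = V_max·A/(1·ρI) = (2.8)(2.920e-07)/(1.61×10^-8×13.8) = 3.68 m

3.68 m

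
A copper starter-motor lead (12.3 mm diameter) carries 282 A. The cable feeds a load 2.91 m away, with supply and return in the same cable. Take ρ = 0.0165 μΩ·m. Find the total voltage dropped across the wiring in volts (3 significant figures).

ρ = 0.0165 μΩ·m = 1.65×10^-8 Ω·m
A = π(d/2)² = π(6.1500e-03 m)² = 1.188e-04 m²
Total conductor length (both ways) L = 2 × 2.91 = 5.82 m
R = ρL/A = (1.65×10^-8)(5.82)/(1.188e-04) = 8.082×10^-4 Ω
V = IR = 282 × 8.082×10^-4 = 0.228 V

0.228 V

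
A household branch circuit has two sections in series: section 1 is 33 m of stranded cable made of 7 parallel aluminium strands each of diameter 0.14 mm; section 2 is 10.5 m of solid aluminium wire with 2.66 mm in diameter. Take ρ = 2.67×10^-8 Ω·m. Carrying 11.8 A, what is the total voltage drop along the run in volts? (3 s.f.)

97.1 V

Section 1: A_strand = π(7.0000e-05)² = 1.539e-08 m²; R₁ = ρL/(N·A_s) = (2.67×10^-8)(33)/(7×1.539e-08) = 8.177 Ω
Section 2: A = π(d/2)² = π(1.3300e-03 m)² = 5.557e-06 m²
R₂ = (2.67×10^-8)(10.5)/(5.557e-06) = 0.05045 Ω
R = R₁ + R₂ = 8.227 Ω
V = IR = 11.8 × 8.227 = 97.1 V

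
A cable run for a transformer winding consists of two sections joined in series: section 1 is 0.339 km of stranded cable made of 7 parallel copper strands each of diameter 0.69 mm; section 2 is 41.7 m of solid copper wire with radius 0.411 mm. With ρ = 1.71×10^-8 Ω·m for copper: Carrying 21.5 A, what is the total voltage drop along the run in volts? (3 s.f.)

Section 1: A_strand = π(3.4500e-04)² = 3.739e-07 m²; R₁ = ρL/(N·A_s) = (1.71×10^-8)(339)/(7×3.739e-07) = 2.215 Ω
Section 2: A = πr² = π(4.1100e-04 m)² = 5.307e-07 m²
R₂ = (1.71×10^-8)(41.7)/(5.307e-07) = 1.344 Ω
R = R₁ + R₂ = 3.558 Ω
V = IR = 21.5 × 3.558 = 76.5 V

76.5 V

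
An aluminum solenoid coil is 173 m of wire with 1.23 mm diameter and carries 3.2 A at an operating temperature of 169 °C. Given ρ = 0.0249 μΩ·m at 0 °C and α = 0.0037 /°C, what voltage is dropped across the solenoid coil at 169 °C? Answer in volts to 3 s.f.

ρ = 0.0249 μΩ·m = 2.49×10^-8 Ω·m
A = π(d/2)² = π(6.1500e-04 m)² = 1.188e-06 m²
R₍0₎ = ρL/A = (2.49×10^-8)(173)/(1.188e-06) = 3.625 Ω
R₍169₎ = R₍0₎(1 + αΔT) = 3.625 × (1 + 0.0037×169) = 5.892 Ω
V = IR = 3.2 × 5.892 = 18.9 V

18.9 V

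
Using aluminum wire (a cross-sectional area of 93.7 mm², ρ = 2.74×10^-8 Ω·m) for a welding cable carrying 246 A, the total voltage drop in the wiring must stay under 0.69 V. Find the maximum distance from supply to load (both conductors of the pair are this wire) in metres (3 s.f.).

A = 93.7 mm² = 9.370e-05 m²
L_max = V_max·A/(2·ρI) = (0.69)(9.370e-05)/(2×2.74×10^-8×246) = 4.80 m

4.80 m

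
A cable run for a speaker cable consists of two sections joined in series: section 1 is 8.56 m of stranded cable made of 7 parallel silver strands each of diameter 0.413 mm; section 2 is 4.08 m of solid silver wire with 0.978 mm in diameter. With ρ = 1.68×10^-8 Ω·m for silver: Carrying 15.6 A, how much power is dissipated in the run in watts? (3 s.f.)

59.5 W

Section 1: A_strand = π(2.0650e-04)² = 1.340e-07 m²; R₁ = ρL/(N·A_s) = (1.68×10^-8)(8.56)/(7×1.340e-07) = 0.1534 Ω
Section 2: A = π(d/2)² = π(4.8900e-04 m)² = 7.512e-07 m²
R₂ = (1.68×10^-8)(4.08)/(7.512e-07) = 0.09124 Ω
R = R₁ + R₂ = 0.2446 Ω
P = I²R = (15.6)² × 0.2446 = 59.5 W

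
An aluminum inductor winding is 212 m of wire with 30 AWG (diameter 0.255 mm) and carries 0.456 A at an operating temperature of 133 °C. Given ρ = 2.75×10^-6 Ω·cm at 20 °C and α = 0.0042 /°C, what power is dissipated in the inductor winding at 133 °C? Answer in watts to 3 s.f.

ρ = 2.75×10^-6 Ω·cm = 2.75×10^-8 Ω·m
A = π(0.255/2 mm)² = π(1.2750e-04 m)² = 5.107e-08 m²
R₍20₎ = ρL/A = (2.75×10^-8)(212)/(5.107e-08) = 114.2 Ω
R₍133₎ = R₍20₎(1 + αΔT) = 114.2 × (1 + 0.0042×113) = 168.3 Ω
P = I²R = (0.456)² × 168.3 = 35.0 W

35.0 W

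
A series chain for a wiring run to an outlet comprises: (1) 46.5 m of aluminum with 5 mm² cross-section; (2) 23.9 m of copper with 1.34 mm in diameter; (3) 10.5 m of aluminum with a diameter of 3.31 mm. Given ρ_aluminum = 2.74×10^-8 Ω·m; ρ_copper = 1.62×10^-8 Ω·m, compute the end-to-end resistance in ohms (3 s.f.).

0.563 Ω

Seg 1: A = 5 mm² = 5.000e-06 m²
R_1 = (2.74×10^-8)(46.5)/(5.000e-06) = 0.2548 Ω
Seg 2: A = π(d/2)² = π(6.7000e-04 m)² = 1.410e-06 m²
R_2 = (1.62×10^-8)(23.9)/(1.410e-06) = 0.2745 Ω
Seg 3: A = π(d/2)² = π(1.6550e-03 m)² = 8.605e-06 m²
R_3 = (2.74×10^-8)(10.5)/(8.605e-06) = 0.03343 Ω
R_total = R_1 + R_2 + R_3 = 0.563 Ω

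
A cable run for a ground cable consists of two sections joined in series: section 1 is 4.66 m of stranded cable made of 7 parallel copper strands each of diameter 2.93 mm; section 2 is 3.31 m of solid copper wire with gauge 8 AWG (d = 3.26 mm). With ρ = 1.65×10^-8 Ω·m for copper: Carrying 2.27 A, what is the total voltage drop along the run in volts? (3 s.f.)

Section 1: A_strand = π(1.4650e-03)² = 6.743e-06 m²; R₁ = ρL/(N·A_s) = (1.65×10^-8)(4.66)/(7×6.743e-06) = 0.001629 Ω
Section 2: A = π(3.26/2 mm)² = π(1.6300e-03 m)² = 8.347e-06 m²
R₂ = (1.65×10^-8)(3.31)/(8.347e-06) = 0.006543 Ω
R = R₁ + R₂ = 0.008172 Ω
V = IR = 2.27 × 0.008172 = 0.0186 V

0.0186 V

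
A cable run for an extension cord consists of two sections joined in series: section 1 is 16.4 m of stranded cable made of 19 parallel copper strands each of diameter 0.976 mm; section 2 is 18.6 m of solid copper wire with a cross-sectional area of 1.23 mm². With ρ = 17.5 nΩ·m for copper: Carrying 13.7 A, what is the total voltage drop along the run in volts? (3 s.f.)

3.90 V

ρ = 17.5 nΩ·m = 1.75×10^-8 Ω·m
Section 1: A_strand = π(4.8800e-04)² = 7.482e-07 m²; R₁ = ρL/(N·A_s) = (1.75×10^-8)(16.4)/(19×7.482e-07) = 0.02019 Ω
Section 2: A = 1.23 mm² = 1.230e-06 m²
R₂ = (1.75×10^-8)(18.6)/(1.230e-06) = 0.2646 Ω
R = R₁ + R₂ = 0.2848 Ω
V = IR = 13.7 × 0.2848 = 3.90 V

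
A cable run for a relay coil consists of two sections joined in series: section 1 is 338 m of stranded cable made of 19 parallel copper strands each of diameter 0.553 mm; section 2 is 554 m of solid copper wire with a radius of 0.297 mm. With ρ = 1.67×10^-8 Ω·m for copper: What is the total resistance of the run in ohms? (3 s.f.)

34.6 Ω

Section 1: A_strand = π(2.7650e-04)² = 2.402e-07 m²; R₁ = ρL/(N·A_s) = (1.67×10^-8)(338)/(19×2.402e-07) = 1.237 Ω
Section 2: A = πr² = π(2.9700e-04 m)² = 2.771e-07 m²
R₂ = (1.67×10^-8)(554)/(2.771e-07) = 33.39 Ω
R = R₁ + R₂ = 34.6 Ω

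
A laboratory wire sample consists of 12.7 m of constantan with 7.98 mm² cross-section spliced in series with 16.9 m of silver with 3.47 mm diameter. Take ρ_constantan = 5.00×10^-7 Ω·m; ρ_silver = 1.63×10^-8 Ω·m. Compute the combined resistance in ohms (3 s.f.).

Segment 1: A = 7.98 mm² = 7.980e-06 m²
R₁ = ρL/A = (5.00×10^-7)(12.7)/(7.980e-06) = 0.7957 Ω
Segment 2: A = π(d/2)² = π(1.7350e-03 m)² = 9.457e-06 m²
R₂ = (1.63×10^-8)(16.9)/(9.457e-06) = 0.02913 Ω
R = R₁ + R₂ = 0.825 Ω

0.825 Ω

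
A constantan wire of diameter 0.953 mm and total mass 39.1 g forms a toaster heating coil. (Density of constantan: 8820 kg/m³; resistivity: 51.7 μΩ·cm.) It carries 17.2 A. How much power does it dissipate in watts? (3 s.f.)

ρ = 51.7 μΩ·cm = 5.17×10^-7 Ω·m
A = π(d/2)² = π(4.7650e-04 m)² = 7.1331e-07 m²
L = m/(density·A) = 0.0391/(8820×7.1331e-07) = 6.215 m
R = ρL/A = (5.17×10^-7)(6.215)/(7.1331e-07) = 4.505 Ω
P = I²R = (17.2)² × 4.505 = 1330 W

1330 W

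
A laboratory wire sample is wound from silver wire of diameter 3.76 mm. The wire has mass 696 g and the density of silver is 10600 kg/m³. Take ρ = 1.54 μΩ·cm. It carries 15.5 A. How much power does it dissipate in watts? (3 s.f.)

1.97 W

ρ = 1.54 μΩ·cm = 1.54×10^-8 Ω·m
A = π(d/2)² = π(1.8800e-03 m)² = 1.1104e-05 m²
L = m/(density·A) = 0.696/(10600×1.1104e-05) = 5.913 m
R = ρL/A = (1.54×10^-8)(5.913)/(1.1104e-05) = 0.008201 Ω
P = I²R = (15.5)² × 0.008201 = 1.97 W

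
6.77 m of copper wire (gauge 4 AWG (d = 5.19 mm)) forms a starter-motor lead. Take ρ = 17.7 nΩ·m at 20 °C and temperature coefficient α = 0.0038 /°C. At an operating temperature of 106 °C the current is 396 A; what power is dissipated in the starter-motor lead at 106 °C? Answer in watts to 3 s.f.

ρ = 17.7 nΩ·m = 1.77×10^-8 Ω·m
A = π(5.19/2 mm)² = π(2.5950e-03 m)² = 2.116e-05 m²
R₍20₎ = ρL/A = (1.77×10^-8)(6.77)/(2.116e-05) = 0.005664 Ω
R₍106₎ = R₍20₎(1 + αΔT) = 0.005664 × (1 + 0.0038×86) = 0.007515 Ω
P = I²R = (396)² × 0.007515 = 1180 W

1180 W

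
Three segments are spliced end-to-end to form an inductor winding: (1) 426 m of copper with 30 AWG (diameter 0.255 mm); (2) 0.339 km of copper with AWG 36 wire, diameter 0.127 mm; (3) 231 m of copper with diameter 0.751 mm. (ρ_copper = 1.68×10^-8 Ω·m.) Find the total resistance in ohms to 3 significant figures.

598 Ω

Seg 1: A = π(0.255/2 mm)² = π(1.2750e-04 m)² = 5.107e-08 m²
R_1 = (1.68×10^-8)(426)/(5.107e-08) = 140.1 Ω
Seg 2: A = π(0.127/2 mm)² = π(6.3500e-05 m)² = 1.267e-08 m²
R_2 = (1.68×10^-8)(339)/(1.267e-08) = 449.6 Ω
Seg 3: A = π(d/2)² = π(3.7550e-04 m)² = 4.430e-07 m²
R_3 = (1.68×10^-8)(231)/(4.430e-07) = 8.761 Ω
R_total = R_1 + R_2 + R_3 = 598 Ω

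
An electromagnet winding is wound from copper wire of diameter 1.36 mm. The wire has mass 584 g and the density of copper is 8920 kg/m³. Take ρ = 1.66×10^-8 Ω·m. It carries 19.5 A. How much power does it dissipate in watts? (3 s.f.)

196 W

A = π(d/2)² = π(6.8000e-04 m)² = 1.4527e-06 m²
L = m/(density·A) = 0.584/(8920×1.4527e-06) = 45.07 m
R = ρL/A = (1.66×10^-8)(45.07)/(1.4527e-06) = 0.515 Ω
P = I²R = (19.5)² × 0.515 = 196 W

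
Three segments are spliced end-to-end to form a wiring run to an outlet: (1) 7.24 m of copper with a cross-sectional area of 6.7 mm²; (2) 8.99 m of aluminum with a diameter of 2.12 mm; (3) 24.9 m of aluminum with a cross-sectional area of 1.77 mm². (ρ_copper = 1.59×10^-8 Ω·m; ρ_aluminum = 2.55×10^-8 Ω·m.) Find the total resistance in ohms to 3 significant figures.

0.441 Ω

Seg 1: A = 6.7 mm² = 6.700e-06 m²
R_1 = (1.59×10^-8)(7.24)/(6.700e-06) = 0.01718 Ω
Seg 2: A = π(d/2)² = π(1.0600e-03 m)² = 3.530e-06 m²
R_2 = (2.55×10^-8)(8.99)/(3.530e-06) = 0.06494 Ω
Seg 3: A = 1.77 mm² = 1.770e-06 m²
R_3 = (2.55×10^-8)(24.9)/(1.770e-06) = 0.3587 Ω
R_total = R_1 + R_2 + R_3 = 0.441 Ω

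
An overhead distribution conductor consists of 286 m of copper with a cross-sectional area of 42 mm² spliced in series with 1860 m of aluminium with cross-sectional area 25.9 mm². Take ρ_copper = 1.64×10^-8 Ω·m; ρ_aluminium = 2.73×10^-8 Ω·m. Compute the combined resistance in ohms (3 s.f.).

Segment 1: A = 42 mm² = 4.200e-05 m²
R₁ = ρL/A = (1.64×10^-8)(286)/(4.200e-05) = 0.1117 Ω
Segment 2: A = 25.9 mm² = 2.590e-05 m²
R₂ = (2.73×10^-8)(1860)/(2.590e-05) = 1.961 Ω
R = R₁ + R₂ = 2.07 Ω

2.07 Ω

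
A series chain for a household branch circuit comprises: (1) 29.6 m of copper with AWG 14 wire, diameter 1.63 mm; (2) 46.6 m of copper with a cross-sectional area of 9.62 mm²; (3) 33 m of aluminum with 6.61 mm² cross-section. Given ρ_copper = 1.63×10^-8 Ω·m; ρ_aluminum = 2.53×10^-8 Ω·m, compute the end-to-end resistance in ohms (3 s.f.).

Seg 1: A = π(1.63/2 mm)² = π(8.1500e-04 m)² = 2.087e-06 m²
R_1 = (1.63×10^-8)(29.6)/(2.087e-06) = 0.2312 Ω
Seg 2: A = 9.62 mm² = 9.620e-06 m²
R_2 = (1.63×10^-8)(46.6)/(9.620e-06) = 0.07896 Ω
Seg 3: A = 6.61 mm² = 6.610e-06 m²
R_3 = (2.53×10^-8)(33)/(6.610e-06) = 0.1263 Ω
R_total = R_1 + R_2 + R_3 = 0.436 Ω

0.436 Ω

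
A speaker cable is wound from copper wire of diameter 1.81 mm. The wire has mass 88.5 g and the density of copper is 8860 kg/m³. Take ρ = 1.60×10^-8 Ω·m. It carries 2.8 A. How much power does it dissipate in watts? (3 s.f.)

A = π(d/2)² = π(9.0500e-04 m)² = 2.5730e-06 m²
L = m/(density·A) = 0.0885/(8860×2.5730e-06) = 3.882 m
R = ρL/A = (1.60×10^-8)(3.882)/(2.5730e-06) = 0.02414 Ω
P = I²R = (2.8)² × 0.02414 = 0.189 W

0.189 W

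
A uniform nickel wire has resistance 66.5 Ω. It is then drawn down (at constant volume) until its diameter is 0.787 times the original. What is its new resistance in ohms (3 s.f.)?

Volume constant ⇒ L' = L/r² with r = 0.787. R' = ρL'/A' = ρ(L/r²)/(πr²d₀²/4) = R/r⁴.
R' = 2.607 × 66.5 = 173 Ω

173 Ω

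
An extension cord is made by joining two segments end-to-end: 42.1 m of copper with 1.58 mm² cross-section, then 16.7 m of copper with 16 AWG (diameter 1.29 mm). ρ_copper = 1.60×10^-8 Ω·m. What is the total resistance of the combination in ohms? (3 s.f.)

0.631 Ω

Segment 1: A = 1.58 mm² = 1.580e-06 m²
R₁ = ρL/A = (1.60×10^-8)(42.1)/(1.580e-06) = 0.4263 Ω
Segment 2: A = π(1.29/2 mm)² = π(6.4500e-04 m)² = 1.307e-06 m²
R₂ = (1.60×10^-8)(16.7)/(1.307e-06) = 0.2044 Ω
R = R₁ + R₂ = 0.631 Ω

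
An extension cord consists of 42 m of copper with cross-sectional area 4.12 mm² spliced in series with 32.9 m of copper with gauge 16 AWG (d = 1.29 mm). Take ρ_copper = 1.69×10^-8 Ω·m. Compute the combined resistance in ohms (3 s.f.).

Segment 1: A = 4.12 mm² = 4.120e-06 m²
R₁ = ρL/A = (1.69×10^-8)(42)/(4.120e-06) = 0.1723 Ω
Segment 2: A = π(1.29/2 mm)² = π(6.4500e-04 m)² = 1.307e-06 m²
R₂ = (1.69×10^-8)(32.9)/(1.307e-06) = 0.4254 Ω
R = R₁ + R₂ = 0.598 Ω

0.598 Ω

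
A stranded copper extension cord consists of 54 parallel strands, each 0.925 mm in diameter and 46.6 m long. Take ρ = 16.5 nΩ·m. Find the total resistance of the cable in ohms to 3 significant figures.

ρ = 16.5 nΩ·m = 1.65×10^-8 Ω·m
A_strand = π(4.6250e-04 m)² = 6.720e-07 m²
R_strand = ρL/A = (1.65×10^-8)(46.6)/(6.720e-07) = 1.144 Ω
R_total = R_strand/N = 1.144/54 = 0.0212 Ω

0.0212 Ω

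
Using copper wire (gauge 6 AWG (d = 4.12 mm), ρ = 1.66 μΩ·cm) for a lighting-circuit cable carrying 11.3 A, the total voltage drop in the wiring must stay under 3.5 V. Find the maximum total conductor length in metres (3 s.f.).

249 m

ρ = 1.66 μΩ·cm = 1.66×10^-8 Ω·m
A = π(4.12/2 mm)² = π(2.0600e-03 m)² = 1.333e-05 m²
L_max = V_max·A/(1·ρI) = (3.5)(1.333e-05)/(1.66×10^-8×11.3) = 249 m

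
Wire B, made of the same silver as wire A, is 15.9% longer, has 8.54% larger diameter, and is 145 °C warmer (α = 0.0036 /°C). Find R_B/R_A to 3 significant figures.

1.50

R ∝ ρL/d² with ρ ∝ (1+αΔT), so R_B/R_A = (1 + 15.9/100) × (1 + 8.54/100)⁻² × (1 + 0.0036×145)
= 1.159 × 0.8488 × 1.522 = 1.50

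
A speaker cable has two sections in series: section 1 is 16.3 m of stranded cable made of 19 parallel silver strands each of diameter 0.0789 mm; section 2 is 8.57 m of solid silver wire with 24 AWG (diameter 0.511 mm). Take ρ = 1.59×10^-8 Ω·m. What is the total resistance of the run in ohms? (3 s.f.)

3.45 Ω

Section 1: A_strand = π(3.9450e-05)² = 4.889e-09 m²; R₁ = ρL/(N·A_s) = (1.59×10^-8)(16.3)/(19×4.889e-09) = 2.79 Ω
Section 2: A = π(0.511/2 mm)² = π(2.5550e-04 m)² = 2.051e-07 m²
R₂ = (1.59×10^-8)(8.57)/(2.051e-07) = 0.6644 Ω
R = R₁ + R₂ = 3.45 Ω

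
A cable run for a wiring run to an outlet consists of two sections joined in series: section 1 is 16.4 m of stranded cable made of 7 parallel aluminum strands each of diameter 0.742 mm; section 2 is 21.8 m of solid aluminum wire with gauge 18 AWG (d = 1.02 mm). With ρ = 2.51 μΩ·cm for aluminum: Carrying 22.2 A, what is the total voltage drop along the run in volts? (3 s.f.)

17.9 V

ρ = 2.51 μΩ·cm = 2.51×10^-8 Ω·m
Section 1: A_strand = π(3.7100e-04)² = 4.324e-07 m²; R₁ = ρL/(N·A_s) = (2.51×10^-8)(16.4)/(7×4.324e-07) = 0.136 Ω
Section 2: A = π(1.02/2 mm)² = π(5.1000e-04 m)² = 8.171e-07 m²
R₂ = (2.51×10^-8)(21.8)/(8.171e-07) = 0.6696 Ω
R = R₁ + R₂ = 0.8056 Ω
V = IR = 22.2 × 0.8056 = 17.9 V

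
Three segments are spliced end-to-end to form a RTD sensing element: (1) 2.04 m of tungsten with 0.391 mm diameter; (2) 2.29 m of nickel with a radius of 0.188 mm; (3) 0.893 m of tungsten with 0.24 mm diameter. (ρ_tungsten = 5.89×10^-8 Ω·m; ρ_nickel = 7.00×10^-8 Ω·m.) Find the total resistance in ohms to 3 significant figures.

Seg 1: A = π(d/2)² = π(1.9550e-04 m)² = 1.201e-07 m²
R_1 = (5.89×10^-8)(2.04)/(1.201e-07) = 1.001 Ω
Seg 2: A = πr² = π(1.8800e-04 m)² = 1.110e-07 m²
R_2 = (7.00×10^-8)(2.29)/(1.110e-07) = 1.444 Ω
Seg 3: A = π(d/2)² = π(1.2000e-04 m)² = 4.524e-08 m²
R_3 = (5.89×10^-8)(0.893)/(4.524e-08) = 1.163 Ω
R_total = R_1 + R_2 + R_3 = 3.61 Ω

3.61 Ω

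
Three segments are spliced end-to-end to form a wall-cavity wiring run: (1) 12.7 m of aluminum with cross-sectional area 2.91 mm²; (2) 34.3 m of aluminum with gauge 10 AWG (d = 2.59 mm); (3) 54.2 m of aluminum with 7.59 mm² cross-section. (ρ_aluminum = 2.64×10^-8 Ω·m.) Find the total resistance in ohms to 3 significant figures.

Seg 1: A = 2.91 mm² = 2.910e-06 m²
R_1 = (2.64×10^-8)(12.7)/(2.910e-06) = 0.1152 Ω
Seg 2: A = π(2.59/2 mm)² = π(1.2950e-03 m)² = 5.269e-06 m²
R_2 = (2.64×10^-8)(34.3)/(5.269e-06) = 0.1719 Ω
Seg 3: A = 7.59 mm² = 7.590e-06 m²
R_3 = (2.64×10^-8)(54.2)/(7.590e-06) = 0.1885 Ω
R_total = R_1 + R_2 + R_3 = 0.476 Ω

0.476 Ω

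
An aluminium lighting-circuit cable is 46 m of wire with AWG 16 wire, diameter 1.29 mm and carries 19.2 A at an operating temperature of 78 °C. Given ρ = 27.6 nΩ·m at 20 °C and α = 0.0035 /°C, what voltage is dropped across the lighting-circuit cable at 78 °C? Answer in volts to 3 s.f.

ρ = 27.6 nΩ·m = 2.76×10^-8 Ω·m
A = π(1.29/2 mm)² = π(6.4500e-04 m)² = 1.307e-06 m²
R₍20₎ = ρL/A = (2.76×10^-8)(46)/(1.307e-06) = 0.9714 Ω
R₍78₎ = R₍20₎(1 + αΔT) = 0.9714 × (1 + 0.0035×58) = 1.169 Ω
V = IR = 19.2 × 1.169 = 22.4 V

22.4 V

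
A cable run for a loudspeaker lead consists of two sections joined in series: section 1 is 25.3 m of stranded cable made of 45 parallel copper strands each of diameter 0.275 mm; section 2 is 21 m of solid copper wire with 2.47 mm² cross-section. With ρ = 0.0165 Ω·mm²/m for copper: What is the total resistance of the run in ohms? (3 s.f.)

ρ = 0.0165 Ω·mm²/m = 1.65×10^-8 Ω·m
Section 1: A_strand = π(1.3750e-04)² = 5.940e-08 m²; R₁ = ρL/(N·A_s) = (1.65×10^-8)(25.3)/(45×5.940e-08) = 0.1562 Ω
Section 2: A = 2.47 mm² = 2.470e-06 m²
R₂ = (1.65×10^-8)(21)/(2.470e-06) = 0.1403 Ω
R = R₁ + R₂ = 0.296 Ω

0.296 Ω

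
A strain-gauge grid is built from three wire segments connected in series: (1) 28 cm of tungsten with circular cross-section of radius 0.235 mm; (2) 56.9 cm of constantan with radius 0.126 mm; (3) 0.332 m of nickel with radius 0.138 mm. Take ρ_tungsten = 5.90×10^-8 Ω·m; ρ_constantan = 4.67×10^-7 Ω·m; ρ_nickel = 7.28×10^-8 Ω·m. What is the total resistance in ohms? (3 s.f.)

5.83 Ω

Seg 1: A = πr² = π(2.3500e-04 m)² = 1.735e-07 m²
R_1 = (5.90×10^-8)(0.28)/(1.735e-07) = 0.09522 Ω
Seg 2: A = πr² = π(1.2600e-04 m)² = 4.988e-08 m²
R_2 = (4.67×10^-7)(0.569)/(4.988e-08) = 5.328 Ω
Seg 3: A = πr² = π(1.3800e-04 m)² = 5.983e-08 m²
R_3 = (7.28×10^-8)(0.332)/(5.983e-08) = 0.404 Ω
R_total = R_1 + R_2 + R_3 = 5.83 Ω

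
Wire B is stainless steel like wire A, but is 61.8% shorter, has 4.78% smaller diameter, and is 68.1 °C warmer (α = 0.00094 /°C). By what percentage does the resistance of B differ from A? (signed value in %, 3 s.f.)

-55.2%

R ∝ ρL/d² with ρ ∝ (1+αΔT), so R_B/R_A = (1 − 61.8/100) × (1 − 4.78/100)⁻² × (1 + 0.00094×68.1)
= 0.382 × 1.103 × 1.064 = 0.4483
(R_B − R_A)/R_A = 0.4483 − 1 = -55.2%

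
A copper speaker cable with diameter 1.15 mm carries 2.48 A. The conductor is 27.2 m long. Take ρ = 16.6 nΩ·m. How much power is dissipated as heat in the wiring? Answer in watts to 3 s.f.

2.67 W

ρ = 16.6 nΩ·m = 1.66×10^-8 Ω·m
A = π(d/2)² = π(5.7500e-04 m)² = 1.039e-06 m²
R = ρL/A = (1.66×10^-8)(27.2)/(1.039e-06) = 0.4347 Ω
P = I²R = (2.48)² × 0.4347 = 2.67 W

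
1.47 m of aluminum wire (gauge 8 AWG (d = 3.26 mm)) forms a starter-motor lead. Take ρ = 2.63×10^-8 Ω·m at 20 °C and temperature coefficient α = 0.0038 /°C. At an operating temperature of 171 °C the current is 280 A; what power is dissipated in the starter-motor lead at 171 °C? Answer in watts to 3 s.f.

A = π(3.26/2 mm)² = π(1.6300e-03 m)² = 8.347e-06 m²
R₍20₎ = ρL/A = (2.63×10^-8)(1.47)/(8.347e-06) = 0.004632 Ω
R₍171₎ = R₍20₎(1 + αΔT) = 0.004632 × (1 + 0.0038×151) = 0.007289 Ω
P = I²R = (280)² × 0.007289 = 571 W

571 W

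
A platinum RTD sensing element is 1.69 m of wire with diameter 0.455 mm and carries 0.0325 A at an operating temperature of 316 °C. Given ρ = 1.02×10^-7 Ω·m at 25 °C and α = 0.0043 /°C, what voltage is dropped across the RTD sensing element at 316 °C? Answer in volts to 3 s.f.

A = π(d/2)² = π(2.2750e-04 m)² = 1.626e-07 m²
R₍25₎ = ρL/A = (1.02×10^-7)(1.69)/(1.626e-07) = 1.06 Ω
R₍316₎ = R₍25₎(1 + αΔT) = 1.06 × (1 + 0.0043×291) = 2.387 Ω
V = IR = 0.0325 × 2.387 = 0.0776 V

0.0776 V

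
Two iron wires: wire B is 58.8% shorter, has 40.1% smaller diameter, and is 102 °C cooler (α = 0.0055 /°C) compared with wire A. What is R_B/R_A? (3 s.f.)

R ∝ ρL/d² with ρ ∝ (1+αΔT), so R_B/R_A = (1 − 58.8/100) × (1 − 40.1/100)⁻² × (1 − 0.0055×102)
= 0.412 × 2.787 × 0.439 = 0.504

0.504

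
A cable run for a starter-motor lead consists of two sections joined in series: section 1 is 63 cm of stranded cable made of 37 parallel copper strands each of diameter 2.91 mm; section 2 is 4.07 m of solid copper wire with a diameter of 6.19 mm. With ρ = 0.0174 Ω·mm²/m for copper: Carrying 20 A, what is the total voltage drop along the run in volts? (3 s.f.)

ρ = 0.0174 Ω·mm²/m = 1.74×10^-8 Ω·m
Section 1: A_strand = π(1.4550e-03)² = 6.651e-06 m²; R₁ = ρL/(N·A_s) = (1.74×10^-8)(0.63)/(37×6.651e-06) = 4.455×10^-5 Ω
Section 2: A = π(d/2)² = π(3.0950e-03 m)² = 3.009e-05 m²
R₂ = (1.74×10^-8)(4.07)/(3.009e-05) = 0.002353 Ω
R = R₁ + R₂ = 0.002398 Ω
V = IR = 20 × 0.002398 = 0.0480 V

0.0480 V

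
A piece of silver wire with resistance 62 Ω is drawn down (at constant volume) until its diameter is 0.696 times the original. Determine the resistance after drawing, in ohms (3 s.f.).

264 Ω

Volume constant ⇒ L' = L/r² with r = 0.696. R' = ρL'/A' = ρ(L/r²)/(πr²d₀²/4) = R/r⁴.
R' = 4.262 × 62 = 264 Ω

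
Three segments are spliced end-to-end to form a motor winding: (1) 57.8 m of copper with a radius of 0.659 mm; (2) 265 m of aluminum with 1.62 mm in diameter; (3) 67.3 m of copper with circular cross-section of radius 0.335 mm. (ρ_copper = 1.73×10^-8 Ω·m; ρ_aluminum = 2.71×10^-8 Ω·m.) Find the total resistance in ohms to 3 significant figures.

Seg 1: A = πr² = π(6.5900e-04 m)² = 1.364e-06 m²
R_1 = (1.73×10^-8)(57.8)/(1.364e-06) = 0.7329 Ω
Seg 2: A = π(d/2)² = π(8.1000e-04 m)² = 2.061e-06 m²
R_2 = (2.71×10^-8)(265)/(2.061e-06) = 3.484 Ω
Seg 3: A = πr² = π(3.3500e-04 m)² = 3.526e-07 m²
R_3 = (1.73×10^-8)(67.3)/(3.526e-07) = 3.302 Ω
R_total = R_1 + R_2 + R_3 = 7.52 Ω

7.52 Ω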